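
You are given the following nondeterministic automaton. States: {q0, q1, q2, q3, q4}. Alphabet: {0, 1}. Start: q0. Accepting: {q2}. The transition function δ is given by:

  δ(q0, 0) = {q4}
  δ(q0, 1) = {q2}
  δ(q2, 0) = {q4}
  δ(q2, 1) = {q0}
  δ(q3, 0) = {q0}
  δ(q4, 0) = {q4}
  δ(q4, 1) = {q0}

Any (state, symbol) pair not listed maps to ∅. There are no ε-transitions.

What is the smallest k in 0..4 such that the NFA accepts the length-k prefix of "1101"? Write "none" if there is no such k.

Start in {q0}.
Read '1': {q0} → {q2}.
None of the earlier sets intersect F, but {q2} does.

1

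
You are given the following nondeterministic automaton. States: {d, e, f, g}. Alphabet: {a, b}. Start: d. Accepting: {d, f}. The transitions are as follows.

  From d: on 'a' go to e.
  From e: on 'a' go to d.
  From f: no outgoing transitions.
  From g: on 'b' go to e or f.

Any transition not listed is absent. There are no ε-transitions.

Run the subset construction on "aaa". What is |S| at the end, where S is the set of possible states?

Start in {d}.
Read 'a': {d} → {e}.
Read 'a': {e} → {d}.
Read 'a': {d} → {e}.
That set has 1 state.

1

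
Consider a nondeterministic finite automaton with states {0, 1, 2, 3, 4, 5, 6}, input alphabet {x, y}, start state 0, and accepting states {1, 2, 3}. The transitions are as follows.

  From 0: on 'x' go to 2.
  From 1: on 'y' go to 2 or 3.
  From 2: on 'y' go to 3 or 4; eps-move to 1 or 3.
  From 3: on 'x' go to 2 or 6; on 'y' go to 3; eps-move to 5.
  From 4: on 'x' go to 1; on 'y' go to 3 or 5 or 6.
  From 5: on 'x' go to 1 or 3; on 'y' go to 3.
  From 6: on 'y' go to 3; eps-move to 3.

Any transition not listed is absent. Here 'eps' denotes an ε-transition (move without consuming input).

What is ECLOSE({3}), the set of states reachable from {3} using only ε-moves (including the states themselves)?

Begin with {3}.
ε-move 3 → 5; add 5.

{3, 5}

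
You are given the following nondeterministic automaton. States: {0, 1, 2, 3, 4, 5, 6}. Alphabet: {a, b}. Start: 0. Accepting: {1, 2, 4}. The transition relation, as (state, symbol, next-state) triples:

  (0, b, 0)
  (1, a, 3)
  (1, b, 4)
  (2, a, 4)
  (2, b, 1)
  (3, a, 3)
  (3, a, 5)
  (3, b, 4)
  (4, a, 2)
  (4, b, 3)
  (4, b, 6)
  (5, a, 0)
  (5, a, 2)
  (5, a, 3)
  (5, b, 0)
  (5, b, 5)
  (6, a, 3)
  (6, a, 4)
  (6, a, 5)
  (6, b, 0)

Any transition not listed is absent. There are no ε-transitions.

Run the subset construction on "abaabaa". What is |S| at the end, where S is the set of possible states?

0

Start in {0}.
Read 'a': 0→∅; now ∅.
The set is empty and remains empty for the remaining 6 symbols.
That set has 0 states.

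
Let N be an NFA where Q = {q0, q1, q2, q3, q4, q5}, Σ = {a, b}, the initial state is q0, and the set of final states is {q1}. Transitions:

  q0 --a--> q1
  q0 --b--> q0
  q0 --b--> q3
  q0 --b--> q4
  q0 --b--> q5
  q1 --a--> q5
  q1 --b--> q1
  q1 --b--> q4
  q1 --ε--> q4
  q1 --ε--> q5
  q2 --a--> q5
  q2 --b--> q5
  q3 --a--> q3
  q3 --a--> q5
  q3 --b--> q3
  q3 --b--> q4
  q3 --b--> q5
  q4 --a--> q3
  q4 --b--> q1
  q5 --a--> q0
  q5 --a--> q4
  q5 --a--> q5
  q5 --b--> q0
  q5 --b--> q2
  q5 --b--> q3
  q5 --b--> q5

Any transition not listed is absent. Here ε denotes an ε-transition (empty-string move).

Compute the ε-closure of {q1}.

Begin with {q1}.
ε-move q1 → q4; add q4.
ε-move q1 → q5; add q5.

{q1, q4, q5}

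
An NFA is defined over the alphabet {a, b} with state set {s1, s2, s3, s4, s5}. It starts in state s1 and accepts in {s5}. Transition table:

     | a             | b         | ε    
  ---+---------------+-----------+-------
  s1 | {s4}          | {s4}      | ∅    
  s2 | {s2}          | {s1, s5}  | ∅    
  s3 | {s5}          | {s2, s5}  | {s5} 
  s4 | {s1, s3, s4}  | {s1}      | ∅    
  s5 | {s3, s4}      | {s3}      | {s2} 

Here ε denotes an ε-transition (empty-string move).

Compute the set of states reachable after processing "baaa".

{s1, s2, s3, s4, s5}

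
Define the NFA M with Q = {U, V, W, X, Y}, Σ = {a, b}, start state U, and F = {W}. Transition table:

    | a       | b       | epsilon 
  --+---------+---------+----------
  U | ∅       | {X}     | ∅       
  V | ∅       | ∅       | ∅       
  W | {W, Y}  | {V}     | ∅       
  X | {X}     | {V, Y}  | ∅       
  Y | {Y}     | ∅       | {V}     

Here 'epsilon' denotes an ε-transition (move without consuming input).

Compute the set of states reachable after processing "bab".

{V, Y}

Start in {U}.
Read 'b': {U} → {X}.
Read 'a': {X} → {X}.
Read 'b': {X} → {V, Y}.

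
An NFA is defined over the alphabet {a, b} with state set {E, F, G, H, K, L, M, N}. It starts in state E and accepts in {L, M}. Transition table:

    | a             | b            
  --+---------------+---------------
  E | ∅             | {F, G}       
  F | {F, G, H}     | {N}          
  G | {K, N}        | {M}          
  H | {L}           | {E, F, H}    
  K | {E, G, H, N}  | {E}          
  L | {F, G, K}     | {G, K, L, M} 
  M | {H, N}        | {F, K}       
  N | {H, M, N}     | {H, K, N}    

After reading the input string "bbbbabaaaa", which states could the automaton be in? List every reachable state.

{E, F, G, H, K, L, M, N}

Start in {E}.
Read 'b': {E} → {F, G}.
Read 'b': {F, G} → {M, N}.
Read 'b': {M, N} → {F, H, K, N}.
Read 'b': {F, H, K, N} → {E, F, H, K, N}.
Read 'a': {E, F, H, K, N} → {E, F, G, H, L, M, N}.
Read 'b': {E, F, G, H, L, M, N} → {E, F, G, H, K, L, M, N}.
Read 'a': {E, F, G, H, K, L, M, N} → {E, F, G, H, K, L, M, N}.
Read 'a': {E, F, G, H, K, L, M, N} → {E, F, G, H, K, L, M, N}.
Read 'a': {E, F, G, H, K, L, M, N} → {E, F, G, H, K, L, M, N}.
Read 'a': {E, F, G, H, K, L, M, N} → {E, F, G, H, K, L, M, N}.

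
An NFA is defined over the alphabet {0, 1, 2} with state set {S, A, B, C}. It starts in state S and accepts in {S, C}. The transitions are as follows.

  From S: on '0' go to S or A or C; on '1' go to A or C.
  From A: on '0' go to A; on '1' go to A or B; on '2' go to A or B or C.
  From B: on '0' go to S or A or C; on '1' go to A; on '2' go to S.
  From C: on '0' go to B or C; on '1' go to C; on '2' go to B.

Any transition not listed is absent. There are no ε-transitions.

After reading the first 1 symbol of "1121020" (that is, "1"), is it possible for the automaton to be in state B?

Start in {S}.
Read '1': S→{A, C}; now {A, C}.
State B is not in {A, C}.

No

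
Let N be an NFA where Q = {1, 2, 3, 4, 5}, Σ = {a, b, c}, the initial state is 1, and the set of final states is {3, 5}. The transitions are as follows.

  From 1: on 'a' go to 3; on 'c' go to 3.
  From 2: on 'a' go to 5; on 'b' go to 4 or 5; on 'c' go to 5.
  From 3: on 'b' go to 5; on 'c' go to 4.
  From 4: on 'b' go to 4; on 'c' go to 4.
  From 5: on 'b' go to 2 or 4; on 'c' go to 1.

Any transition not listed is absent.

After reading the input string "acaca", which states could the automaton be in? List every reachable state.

∅

Start in {1}.
Read 'a': 1→{3}; now {3}.
Read 'c': 3→{4}; now {4}.
Read 'a': 4→∅; now ∅.
The set is empty and remains empty for the remaining 2 symbols.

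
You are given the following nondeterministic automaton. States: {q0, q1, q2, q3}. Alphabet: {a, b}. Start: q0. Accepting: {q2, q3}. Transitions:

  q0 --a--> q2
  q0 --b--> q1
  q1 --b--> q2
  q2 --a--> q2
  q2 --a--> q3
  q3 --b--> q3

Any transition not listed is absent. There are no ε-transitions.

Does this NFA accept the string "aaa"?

Start in {q0}.
Read 'a': q0→{q2}; now {q2}.
Read 'a': q2→{q2, q3}; now {q2, q3}.
Read 'a': q2→{q2, q3}, q3→∅; now {q2, q3}.
The final set {q2, q3} contains the accepting states q2, q3.

Yes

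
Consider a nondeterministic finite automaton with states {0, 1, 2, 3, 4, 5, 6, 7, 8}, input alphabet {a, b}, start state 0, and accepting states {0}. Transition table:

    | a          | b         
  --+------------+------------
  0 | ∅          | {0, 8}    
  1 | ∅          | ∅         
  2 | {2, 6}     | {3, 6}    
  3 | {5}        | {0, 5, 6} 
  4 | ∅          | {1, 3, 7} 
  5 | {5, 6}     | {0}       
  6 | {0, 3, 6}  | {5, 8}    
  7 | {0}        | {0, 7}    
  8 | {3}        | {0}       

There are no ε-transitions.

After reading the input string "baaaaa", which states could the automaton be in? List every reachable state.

{0, 3, 5, 6}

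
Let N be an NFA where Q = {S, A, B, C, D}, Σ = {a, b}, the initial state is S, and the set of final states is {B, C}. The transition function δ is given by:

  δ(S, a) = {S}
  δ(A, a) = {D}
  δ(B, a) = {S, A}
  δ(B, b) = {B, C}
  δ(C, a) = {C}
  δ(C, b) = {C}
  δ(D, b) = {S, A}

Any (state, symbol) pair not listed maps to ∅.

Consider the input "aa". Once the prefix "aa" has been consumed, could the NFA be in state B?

Start in {S}.
Read 'a': {S} → {S}.
Read 'a': {S} → {S}.
State B is not in {S}.

No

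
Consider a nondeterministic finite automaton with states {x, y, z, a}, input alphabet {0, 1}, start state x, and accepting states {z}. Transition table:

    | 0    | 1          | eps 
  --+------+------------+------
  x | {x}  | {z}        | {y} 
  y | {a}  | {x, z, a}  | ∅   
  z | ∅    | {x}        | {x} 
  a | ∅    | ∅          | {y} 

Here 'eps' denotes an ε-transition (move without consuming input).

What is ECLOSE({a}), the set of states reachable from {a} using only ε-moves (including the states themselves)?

Begin with {a}.
ε-move a → y; add y.

{y, a}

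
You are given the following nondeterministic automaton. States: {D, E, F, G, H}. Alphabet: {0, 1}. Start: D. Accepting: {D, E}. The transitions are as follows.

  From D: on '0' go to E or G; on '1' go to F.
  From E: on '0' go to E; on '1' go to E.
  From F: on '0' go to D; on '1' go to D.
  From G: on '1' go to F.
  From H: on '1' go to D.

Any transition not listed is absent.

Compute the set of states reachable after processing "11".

{D}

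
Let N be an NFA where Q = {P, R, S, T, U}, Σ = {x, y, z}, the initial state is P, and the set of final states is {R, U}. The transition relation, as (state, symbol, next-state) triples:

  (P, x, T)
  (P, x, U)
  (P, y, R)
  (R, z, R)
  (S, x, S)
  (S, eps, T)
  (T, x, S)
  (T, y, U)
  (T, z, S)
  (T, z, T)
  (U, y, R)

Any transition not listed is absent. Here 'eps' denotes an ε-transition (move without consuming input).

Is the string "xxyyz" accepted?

Start in {P}.
Read 'x': {P} → {T, U}.
Read 'x': {T, U} → {S, T}.
Read 'y': {S, T} → {U}.
Read 'y': {U} → {R}.
Read 'z': {R} → {R}.
The final set {R} contains the accepting state R.

Yes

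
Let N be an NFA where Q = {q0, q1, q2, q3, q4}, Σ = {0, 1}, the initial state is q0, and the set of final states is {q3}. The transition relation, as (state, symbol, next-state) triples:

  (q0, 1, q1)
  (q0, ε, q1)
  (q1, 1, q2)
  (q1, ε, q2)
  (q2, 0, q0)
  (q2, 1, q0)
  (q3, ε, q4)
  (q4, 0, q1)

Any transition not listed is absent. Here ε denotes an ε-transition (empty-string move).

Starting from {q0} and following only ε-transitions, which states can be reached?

{q0, q1, q2}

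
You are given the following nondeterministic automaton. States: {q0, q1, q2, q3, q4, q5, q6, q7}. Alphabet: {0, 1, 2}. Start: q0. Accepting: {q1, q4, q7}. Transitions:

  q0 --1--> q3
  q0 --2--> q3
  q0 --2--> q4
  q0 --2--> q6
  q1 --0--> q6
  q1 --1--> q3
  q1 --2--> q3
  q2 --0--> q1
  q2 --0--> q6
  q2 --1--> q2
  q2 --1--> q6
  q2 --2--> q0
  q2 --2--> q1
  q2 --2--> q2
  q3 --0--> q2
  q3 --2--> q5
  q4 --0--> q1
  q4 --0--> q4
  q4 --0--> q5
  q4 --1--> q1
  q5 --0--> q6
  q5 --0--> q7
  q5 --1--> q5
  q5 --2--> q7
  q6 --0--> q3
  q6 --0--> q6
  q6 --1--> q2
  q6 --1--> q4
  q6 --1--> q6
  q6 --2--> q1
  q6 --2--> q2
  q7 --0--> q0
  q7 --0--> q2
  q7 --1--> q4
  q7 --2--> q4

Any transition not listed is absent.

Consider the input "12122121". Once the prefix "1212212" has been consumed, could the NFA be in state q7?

No

Start in {q0}.
Read '1': q0→{q3}; now {q3}.
Read '2': q3→{q5}; now {q5}.
Read '1': q5→{q5}; now {q5}.
Read '2': q5→{q7}; now {q7}.
Read '2': q7→{q4}; now {q4}.
Read '1': q4→{q1}; now {q1}.
Read '2': q1→{q3}; now {q3}.
State q7 is not in {q3}.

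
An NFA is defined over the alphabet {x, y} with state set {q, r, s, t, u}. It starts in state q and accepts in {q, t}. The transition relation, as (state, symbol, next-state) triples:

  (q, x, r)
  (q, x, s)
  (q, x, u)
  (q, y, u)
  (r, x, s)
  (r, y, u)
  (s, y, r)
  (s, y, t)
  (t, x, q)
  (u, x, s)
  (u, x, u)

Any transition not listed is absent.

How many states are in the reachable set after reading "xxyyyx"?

Start in {q}.
Read 'x': {q} → {r, s, u}.
Read 'x': {r, s, u} → {s, u}.
Read 'y': {s, u} → {r, t}.
Read 'y': {r, t} → {u}.
Read 'y': {u} → ∅.
The set is empty and remains empty for the remaining 1 symbol.
That set has 0 states.

0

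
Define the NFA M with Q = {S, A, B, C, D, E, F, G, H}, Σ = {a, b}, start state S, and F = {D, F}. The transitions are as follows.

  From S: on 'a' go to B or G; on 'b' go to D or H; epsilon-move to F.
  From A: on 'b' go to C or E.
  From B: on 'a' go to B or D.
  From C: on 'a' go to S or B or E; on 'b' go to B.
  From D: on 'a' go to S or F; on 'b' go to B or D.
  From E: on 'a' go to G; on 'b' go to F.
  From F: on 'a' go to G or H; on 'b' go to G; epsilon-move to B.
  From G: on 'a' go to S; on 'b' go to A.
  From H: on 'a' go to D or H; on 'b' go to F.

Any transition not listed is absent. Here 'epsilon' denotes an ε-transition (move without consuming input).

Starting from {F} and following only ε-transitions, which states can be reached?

{B, F}

Begin with {F}.
ε-move F → B; add B.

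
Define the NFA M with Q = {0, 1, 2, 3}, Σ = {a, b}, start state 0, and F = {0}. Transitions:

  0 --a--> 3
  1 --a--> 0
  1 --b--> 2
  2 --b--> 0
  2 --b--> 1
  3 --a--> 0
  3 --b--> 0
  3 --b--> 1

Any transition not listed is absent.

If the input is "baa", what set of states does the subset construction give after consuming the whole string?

∅

Start in {0}.
Read 'b': 0→∅; now ∅.
The set is empty and remains empty for the remaining 2 symbols.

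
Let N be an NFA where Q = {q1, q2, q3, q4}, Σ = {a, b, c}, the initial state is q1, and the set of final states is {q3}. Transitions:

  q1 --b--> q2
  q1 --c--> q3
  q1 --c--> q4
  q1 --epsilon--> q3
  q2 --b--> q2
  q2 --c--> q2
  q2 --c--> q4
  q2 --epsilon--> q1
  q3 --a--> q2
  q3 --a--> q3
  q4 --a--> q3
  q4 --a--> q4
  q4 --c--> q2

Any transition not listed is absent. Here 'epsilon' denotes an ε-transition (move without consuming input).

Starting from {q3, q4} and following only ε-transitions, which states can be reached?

{q3, q4}

Begin with {q3, q4}.
No ε-moves leave this set, so the closure equals the set itself.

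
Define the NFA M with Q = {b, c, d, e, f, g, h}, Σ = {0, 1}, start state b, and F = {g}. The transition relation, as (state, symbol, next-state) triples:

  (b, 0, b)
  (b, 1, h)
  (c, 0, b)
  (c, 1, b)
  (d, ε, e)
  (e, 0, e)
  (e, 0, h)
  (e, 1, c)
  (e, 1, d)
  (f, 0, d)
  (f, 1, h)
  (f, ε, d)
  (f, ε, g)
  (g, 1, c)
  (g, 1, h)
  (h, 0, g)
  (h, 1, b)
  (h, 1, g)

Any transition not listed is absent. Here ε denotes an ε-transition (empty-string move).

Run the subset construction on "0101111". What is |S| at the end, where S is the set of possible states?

Start in {b}.
Read '0': {b} → {b}.
Read '1': {b} → {h}.
Read '0': {h} → {g}.
Read '1': {g} → {c, h}.
Read '1': {c, h} → {b, g}.
Read '1': {b, g} → {c, h}.
Read '1': {c, h} → {b, g}.
That set has 2 states.

2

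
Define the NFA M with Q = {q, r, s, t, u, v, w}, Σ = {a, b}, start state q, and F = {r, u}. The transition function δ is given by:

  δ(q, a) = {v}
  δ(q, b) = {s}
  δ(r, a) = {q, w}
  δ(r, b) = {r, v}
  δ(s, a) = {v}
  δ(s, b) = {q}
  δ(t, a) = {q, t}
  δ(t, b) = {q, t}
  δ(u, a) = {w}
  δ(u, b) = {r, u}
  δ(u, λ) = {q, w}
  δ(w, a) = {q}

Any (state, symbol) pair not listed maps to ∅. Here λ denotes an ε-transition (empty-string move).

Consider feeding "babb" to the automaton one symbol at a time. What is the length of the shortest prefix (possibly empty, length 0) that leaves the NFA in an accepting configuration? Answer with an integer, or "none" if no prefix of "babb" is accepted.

Start in {q}.
Read 'b': {q} → {s}.
Read 'a': {s} → {v}.
Read 'b': {v} → ∅.
The set is empty and remains empty for the remaining 1 symbol.
No reachable set along the way intersects F.

none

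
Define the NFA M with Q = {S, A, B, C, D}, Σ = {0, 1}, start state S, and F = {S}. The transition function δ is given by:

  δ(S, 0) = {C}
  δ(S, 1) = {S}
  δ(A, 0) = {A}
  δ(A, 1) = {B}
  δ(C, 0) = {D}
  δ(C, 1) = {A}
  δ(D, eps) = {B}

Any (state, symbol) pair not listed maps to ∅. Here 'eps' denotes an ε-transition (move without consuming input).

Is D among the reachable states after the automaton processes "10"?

No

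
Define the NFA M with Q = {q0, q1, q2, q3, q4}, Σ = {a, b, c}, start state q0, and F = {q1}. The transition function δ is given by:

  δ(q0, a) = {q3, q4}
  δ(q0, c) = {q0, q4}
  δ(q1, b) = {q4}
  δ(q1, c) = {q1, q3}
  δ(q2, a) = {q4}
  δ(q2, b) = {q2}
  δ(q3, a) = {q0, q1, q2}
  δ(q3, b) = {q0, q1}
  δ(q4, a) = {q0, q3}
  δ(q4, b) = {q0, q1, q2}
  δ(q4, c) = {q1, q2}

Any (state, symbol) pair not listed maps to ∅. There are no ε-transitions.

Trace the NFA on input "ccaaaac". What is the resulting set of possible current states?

Start in {q0}.
Read 'c': {q0} → {q0, q4}.
Read 'c': {q0, q4} → {q0, q1, q2, q4}.
Read 'a': {q0, q1, q2, q4} → {q0, q3, q4}.
Read 'a': {q0, q3, q4} → {q0, q1, q2, q3, q4}.
Read 'a': {q0, q1, q2, q3, q4} → {q0, q1, q2, q3, q4}.
Read 'a': {q0, q1, q2, q3, q4} → {q0, q1, q2, q3, q4}.
Read 'c': {q0, q1, q2, q3, q4} → {q0, q1, q2, q3, q4}.

{q0, q1, q2, q3, q4}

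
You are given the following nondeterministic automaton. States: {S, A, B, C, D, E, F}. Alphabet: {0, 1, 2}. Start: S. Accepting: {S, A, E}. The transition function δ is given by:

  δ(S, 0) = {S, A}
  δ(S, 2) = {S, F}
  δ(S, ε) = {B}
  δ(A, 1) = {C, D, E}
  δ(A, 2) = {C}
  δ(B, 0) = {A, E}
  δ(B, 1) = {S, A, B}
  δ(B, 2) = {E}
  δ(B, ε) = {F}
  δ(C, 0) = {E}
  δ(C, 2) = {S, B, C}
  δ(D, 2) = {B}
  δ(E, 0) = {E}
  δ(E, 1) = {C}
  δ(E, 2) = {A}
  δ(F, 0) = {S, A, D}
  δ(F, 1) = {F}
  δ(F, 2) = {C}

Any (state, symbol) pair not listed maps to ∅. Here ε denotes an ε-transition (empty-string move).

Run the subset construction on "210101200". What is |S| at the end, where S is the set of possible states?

6

Start: ε-closure({S}) = {S, B, F}.
Read '2': S→{S, F}, B→{E}, F→{C}; union {S, C, E, F}; ε-closure = {S, B, C, E, F}.
Read '1': S→∅, B→{S, A, B}, C→∅, E→{C}, F→{F}; now {S, A, B, C, F}.
Read '0': S→{S, A}, A→∅, B→{A, E}, C→{E}, F→{S, A, D}; union {S, A, D, E}; ε-closure = {S, A, B, D, E, F}.
Read '1': S→∅, A→{C, D, E}, B→{S, A, B}, D→∅, E→{C}, F→{F}; now {S, A, B, C, D, E, F}.
Read '0': S→{S, A}, A→∅, B→{A, E}, C→{E}, D→∅, E→{E}, F→{S, A, D}; union {S, A, D, E}; ε-closure = {S, A, B, D, E, F}.
Read '1': S→∅, A→{C, D, E}, B→{S, A, B}, D→∅, E→{C}, F→{F}; now {S, A, B, C, D, E, F}.
Read '2': S→{S, F}, A→{C}, B→{E}, C→{S, B, C}, D→{B}, E→{A}, F→{C}; now {S, A, B, C, E, F}.
Read '0': S→{S, A}, A→∅, B→{A, E}, C→{E}, E→{E}, F→{S, A, D}; union {S, A, D, E}; ε-closure = {S, A, B, D, E, F}.
Read '0': S→{S, A}, A→∅, B→{A, E}, D→∅, E→{E}, F→{S, A, D}; union {S, A, D, E}; ε-closure = {S, A, B, D, E, F}.
That set has 6 states.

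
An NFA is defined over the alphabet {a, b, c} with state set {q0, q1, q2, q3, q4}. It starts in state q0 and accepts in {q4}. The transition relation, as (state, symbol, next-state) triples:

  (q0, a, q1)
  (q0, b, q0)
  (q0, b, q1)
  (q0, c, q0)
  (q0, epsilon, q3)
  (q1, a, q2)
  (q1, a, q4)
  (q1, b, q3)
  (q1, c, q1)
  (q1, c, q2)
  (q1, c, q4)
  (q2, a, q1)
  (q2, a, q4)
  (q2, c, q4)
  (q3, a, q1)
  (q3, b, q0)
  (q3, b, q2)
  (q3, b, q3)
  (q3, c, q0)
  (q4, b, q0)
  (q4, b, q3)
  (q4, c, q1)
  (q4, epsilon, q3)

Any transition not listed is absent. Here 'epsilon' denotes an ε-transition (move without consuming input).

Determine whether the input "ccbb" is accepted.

Start: ε-closure({q0}) = {q0, q3}.
Read 'c': {q0, q3} → {q0, q3}.
Read 'c': {q0, q3} → {q0, q3}.
Read 'b': {q0, q3} → {q0, q1, q2, q3}.
Read 'b': {q0, q1, q2, q3} → {q0, q1, q2, q3}.
The final set {q0, q1, q2, q3} contains no accepting state.

No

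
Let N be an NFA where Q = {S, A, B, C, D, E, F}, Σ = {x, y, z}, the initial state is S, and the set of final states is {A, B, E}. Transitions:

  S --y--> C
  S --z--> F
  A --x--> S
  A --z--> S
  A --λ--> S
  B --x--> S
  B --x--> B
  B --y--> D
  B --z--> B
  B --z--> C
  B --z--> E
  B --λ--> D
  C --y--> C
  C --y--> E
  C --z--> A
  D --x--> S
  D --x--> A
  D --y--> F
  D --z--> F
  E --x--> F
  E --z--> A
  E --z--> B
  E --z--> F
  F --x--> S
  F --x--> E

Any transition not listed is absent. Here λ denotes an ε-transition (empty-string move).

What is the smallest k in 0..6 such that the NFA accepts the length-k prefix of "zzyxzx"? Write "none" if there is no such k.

none

Start in {S}.
Read 'z': S→{F}; now {F}.
Read 'z': F→∅; now ∅.
The set is empty and remains empty for the remaining 4 symbols.
No reachable set along the way intersects F.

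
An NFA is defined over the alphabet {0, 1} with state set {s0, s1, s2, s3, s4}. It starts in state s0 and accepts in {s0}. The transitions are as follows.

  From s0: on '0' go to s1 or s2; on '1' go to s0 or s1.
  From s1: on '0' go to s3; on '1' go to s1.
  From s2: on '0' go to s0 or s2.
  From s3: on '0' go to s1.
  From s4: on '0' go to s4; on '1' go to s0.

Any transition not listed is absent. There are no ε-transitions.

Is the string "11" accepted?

Yes

Start in {s0}.
Read '1': s0→{s0, s1}; now {s0, s1}.
Read '1': s0→{s0, s1}, s1→{s1}; now {s0, s1}.
The final set {s0, s1} contains the accepting state s0.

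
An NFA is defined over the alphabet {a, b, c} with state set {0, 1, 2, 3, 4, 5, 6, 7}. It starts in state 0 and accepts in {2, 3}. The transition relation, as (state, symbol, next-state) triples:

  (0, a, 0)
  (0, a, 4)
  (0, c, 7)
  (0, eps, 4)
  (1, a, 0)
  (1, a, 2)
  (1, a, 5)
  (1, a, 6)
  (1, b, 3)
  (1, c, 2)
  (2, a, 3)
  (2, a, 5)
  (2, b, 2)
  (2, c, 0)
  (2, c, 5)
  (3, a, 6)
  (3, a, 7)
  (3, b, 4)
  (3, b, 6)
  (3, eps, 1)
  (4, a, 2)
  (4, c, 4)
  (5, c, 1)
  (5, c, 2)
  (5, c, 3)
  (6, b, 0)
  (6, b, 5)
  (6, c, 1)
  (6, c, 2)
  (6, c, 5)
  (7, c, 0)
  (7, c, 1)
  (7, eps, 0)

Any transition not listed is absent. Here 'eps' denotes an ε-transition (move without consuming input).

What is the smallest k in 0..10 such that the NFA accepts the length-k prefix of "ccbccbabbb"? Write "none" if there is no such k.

3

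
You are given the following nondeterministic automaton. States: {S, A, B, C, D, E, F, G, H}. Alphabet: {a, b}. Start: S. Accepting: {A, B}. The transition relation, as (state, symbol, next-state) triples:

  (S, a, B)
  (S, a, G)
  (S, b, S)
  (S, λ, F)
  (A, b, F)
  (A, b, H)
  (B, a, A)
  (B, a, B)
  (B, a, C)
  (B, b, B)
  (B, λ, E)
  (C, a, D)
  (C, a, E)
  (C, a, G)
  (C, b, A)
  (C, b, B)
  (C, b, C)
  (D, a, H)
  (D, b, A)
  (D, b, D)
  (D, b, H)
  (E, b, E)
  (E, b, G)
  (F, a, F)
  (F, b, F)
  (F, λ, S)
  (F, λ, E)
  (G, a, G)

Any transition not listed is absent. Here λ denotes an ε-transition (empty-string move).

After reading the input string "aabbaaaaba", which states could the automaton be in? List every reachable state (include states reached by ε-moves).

Start: ε-closure({S}) = {S, E, F}.
Read 'a': S→{B, G}, E→∅, F→{F}; union {B, F, G}; ε-closure = {S, B, E, F, G}.
Read 'a': S→{B, G}, B→{A, B, C}, E→∅, F→{F}, G→{G}; union {A, B, C, F, G}; ε-closure = {S, A, B, C, E, F, G}.
Read 'b': S→{S}, A→{F, H}, B→{B}, C→{A, B, C}, E→{E, G}, F→{F}, G→∅; now {S, A, B, C, E, F, G, H}.
Read 'b': S→{S}, A→{F, H}, B→{B}, C→{A, B, C}, E→{E, G}, F→{F}, G→∅, H→∅; now {S, A, B, C, E, F, G, H}.
Read 'a': S→{B, G}, A→∅, B→{A, B, C}, C→{D, E, G}, E→∅, F→{F}, G→{G}, H→∅; union {A, B, C, D, E, F, G}; ε-closure = {S, A, B, C, D, E, F, G}.
Read 'a': S→{B, G}, A→∅, B→{A, B, C}, C→{D, E, G}, D→{H}, E→∅, F→{F}, G→{G}; union {A, B, C, D, E, F, G, H}; ε-closure = {S, A, B, C, D, E, F, G, H}.
Read 'a': S→{B, G}, A→∅, B→{A, B, C}, C→{D, E, G}, D→{H}, E→∅, F→{F}, G→{G}, H→∅; union {A, B, C, D, E, F, G, H}; ε-closure = {S, A, B, C, D, E, F, G, H}.
Read 'a': S→{B, G}, A→∅, B→{A, B, C}, C→{D, E, G}, D→{H}, E→∅, F→{F}, G→{G}, H→∅; union {A, B, C, D, E, F, G, H}; ε-closure = {S, A, B, C, D, E, F, G, H}.
Read 'b': S→{S}, A→{F, H}, B→{B}, C→{A, B, C}, D→{A, D, H}, E→{E, G}, F→{F}, G→∅, H→∅; now {S, A, B, C, D, E, F, G, H}.
Read 'a': S→{B, G}, A→∅, B→{A, B, C}, C→{D, E, G}, D→{H}, E→∅, F→{F}, G→{G}, H→∅; union {A, B, C, D, E, F, G, H}; ε-closure = {S, A, B, C, D, E, F, G, H}.

{S, A, B, C, D, E, F, G, H}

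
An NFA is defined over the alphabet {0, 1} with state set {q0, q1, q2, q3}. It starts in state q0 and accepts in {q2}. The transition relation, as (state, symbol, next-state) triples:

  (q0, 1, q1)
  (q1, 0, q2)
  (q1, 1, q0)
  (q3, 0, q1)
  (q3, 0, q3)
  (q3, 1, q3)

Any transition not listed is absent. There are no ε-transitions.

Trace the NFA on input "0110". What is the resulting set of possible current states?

Start in {q0}.
Read '0': {q0} → ∅.
The set is empty and remains empty for the remaining 3 symbols.

∅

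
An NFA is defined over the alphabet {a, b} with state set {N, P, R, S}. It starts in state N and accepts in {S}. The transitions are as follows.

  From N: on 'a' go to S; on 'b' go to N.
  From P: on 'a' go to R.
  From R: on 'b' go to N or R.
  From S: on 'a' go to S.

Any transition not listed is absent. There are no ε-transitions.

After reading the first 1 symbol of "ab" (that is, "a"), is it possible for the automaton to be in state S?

Yes

Start in {N}.
Read 'a': N→{S}; now {S}.
State S is in {S}.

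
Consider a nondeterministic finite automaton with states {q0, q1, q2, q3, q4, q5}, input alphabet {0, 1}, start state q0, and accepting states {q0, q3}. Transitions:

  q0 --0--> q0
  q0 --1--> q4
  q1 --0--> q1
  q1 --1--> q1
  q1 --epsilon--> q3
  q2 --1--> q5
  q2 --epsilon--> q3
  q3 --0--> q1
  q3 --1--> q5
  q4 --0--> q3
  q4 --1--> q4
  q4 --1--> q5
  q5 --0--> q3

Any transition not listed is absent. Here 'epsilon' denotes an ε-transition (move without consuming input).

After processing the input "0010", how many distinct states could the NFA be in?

Start in {q0}.
Read '0': {q0} → {q0}.
Read '0': {q0} → {q0}.
Read '1': {q0} → {q4}.
Read '0': {q4} → {q3}.
That set has 1 state.

1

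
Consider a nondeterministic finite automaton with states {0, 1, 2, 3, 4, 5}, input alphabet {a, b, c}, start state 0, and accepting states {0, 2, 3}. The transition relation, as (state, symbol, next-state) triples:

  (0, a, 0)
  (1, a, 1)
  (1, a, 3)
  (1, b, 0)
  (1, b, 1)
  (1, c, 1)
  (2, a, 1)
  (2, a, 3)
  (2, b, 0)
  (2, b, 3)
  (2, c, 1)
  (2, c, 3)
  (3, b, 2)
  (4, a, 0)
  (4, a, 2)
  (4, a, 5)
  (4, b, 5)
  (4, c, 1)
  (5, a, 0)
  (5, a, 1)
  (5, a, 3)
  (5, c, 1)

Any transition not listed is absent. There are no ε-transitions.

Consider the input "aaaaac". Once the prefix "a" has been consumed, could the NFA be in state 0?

Start in {0}.
Read 'a': 0→{0}; now {0}.
State 0 is in {0}.

Yes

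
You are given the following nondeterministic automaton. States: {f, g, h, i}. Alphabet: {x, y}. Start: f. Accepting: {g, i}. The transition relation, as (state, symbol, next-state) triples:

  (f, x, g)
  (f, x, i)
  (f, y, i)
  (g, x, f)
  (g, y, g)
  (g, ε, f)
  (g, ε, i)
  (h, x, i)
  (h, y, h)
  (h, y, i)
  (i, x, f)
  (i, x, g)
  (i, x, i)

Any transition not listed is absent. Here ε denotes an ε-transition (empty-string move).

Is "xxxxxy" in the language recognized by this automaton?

Start in {f}.
Read 'x': f→{g, i}; union {g, i}; ε-closure = {f, g, i}.
Read 'x': f→{g, i}, g→{f}, i→{f, g, i}; now {f, g, i}.
Read 'x': f→{g, i}, g→{f}, i→{f, g, i}; now {f, g, i}.
Read 'x': f→{g, i}, g→{f}, i→{f, g, i}; now {f, g, i}.
Read 'x': f→{g, i}, g→{f}, i→{f, g, i}; now {f, g, i}.
Read 'y': f→{i}, g→{g}, i→∅; union {g, i}; ε-closure = {f, g, i}.
The final set {f, g, i} contains the accepting states g, i.

Yes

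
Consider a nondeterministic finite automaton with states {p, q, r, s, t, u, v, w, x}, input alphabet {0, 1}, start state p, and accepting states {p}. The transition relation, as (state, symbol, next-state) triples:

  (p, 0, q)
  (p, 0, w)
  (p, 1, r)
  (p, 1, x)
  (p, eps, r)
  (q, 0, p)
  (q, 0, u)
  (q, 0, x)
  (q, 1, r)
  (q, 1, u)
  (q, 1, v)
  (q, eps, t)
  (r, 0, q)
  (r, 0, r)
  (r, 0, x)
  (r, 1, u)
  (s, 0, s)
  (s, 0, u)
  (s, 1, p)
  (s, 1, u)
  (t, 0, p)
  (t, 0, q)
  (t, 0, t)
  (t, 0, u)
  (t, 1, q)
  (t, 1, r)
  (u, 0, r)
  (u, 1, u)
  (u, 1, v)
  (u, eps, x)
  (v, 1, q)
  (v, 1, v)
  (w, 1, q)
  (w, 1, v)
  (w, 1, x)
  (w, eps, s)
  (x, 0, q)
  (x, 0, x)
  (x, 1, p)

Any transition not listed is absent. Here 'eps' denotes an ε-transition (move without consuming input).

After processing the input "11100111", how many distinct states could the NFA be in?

7

Start: ε-closure({p}) = {p, r}.
Read '1': p→{r, x}, r→{u}; now {r, u, x}.
Read '1': r→{u}, u→{u, v}, x→{p}; union {p, u, v}; ε-closure = {p, r, u, v, x}.
Read '1': p→{r, x}, r→{u}, u→{u, v}, v→{q, v}, x→{p}; union {p, q, r, u, v, x}; ε-closure = {p, q, r, t, u, v, x}.
Read '0': p→{q, w}, q→{p, u, x}, r→{q, r, x}, t→{p, q, t, u}, u→{r}, v→∅, x→{q, x}; union {p, q, r, t, u, w, x}; ε-closure = {p, q, r, s, t, u, w, x}.
Read '0': p→{q, w}, q→{p, u, x}, r→{q, r, x}, s→{s, u}, t→{p, q, t, u}, u→{r}, w→∅, x→{q, x}; now {p, q, r, s, t, u, w, x}.
Read '1': p→{r, x}, q→{r, u, v}, r→{u}, s→{p, u}, t→{q, r}, u→{u, v}, w→{q, v, x}, x→{p}; union {p, q, r, u, v, x}; ε-closure = {p, q, r, t, u, v, x}.
Read '1': p→{r, x}, q→{r, u, v}, r→{u}, t→{q, r}, u→{u, v}, v→{q, v}, x→{p}; union {p, q, r, u, v, x}; ε-closure = {p, q, r, t, u, v, x}.
Read '1': p→{r, x}, q→{r, u, v}, r→{u}, t→{q, r}, u→{u, v}, v→{q, v}, x→{p}; union {p, q, r, u, v, x}; ε-closure = {p, q, r, t, u, v, x}.
That set has 7 states.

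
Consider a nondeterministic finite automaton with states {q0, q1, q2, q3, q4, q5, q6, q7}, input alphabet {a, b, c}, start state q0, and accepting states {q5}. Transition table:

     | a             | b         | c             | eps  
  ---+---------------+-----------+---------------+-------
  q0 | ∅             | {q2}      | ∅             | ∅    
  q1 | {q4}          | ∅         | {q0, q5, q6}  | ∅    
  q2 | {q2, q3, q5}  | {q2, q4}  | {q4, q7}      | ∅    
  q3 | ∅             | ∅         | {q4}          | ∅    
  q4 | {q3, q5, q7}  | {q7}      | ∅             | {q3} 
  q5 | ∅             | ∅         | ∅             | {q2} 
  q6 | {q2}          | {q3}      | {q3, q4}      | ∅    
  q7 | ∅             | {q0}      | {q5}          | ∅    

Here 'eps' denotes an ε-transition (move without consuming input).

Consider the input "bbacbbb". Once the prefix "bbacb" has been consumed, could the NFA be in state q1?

No

Start in {q0}.
Read 'b': q0→{q2}; now {q2}.
Read 'b': q2→{q2, q4}; union {q2, q4}; ε-closure = {q2, q3, q4}.
Read 'a': q2→{q2, q3, q5}, q3→∅, q4→{q3, q5, q7}; now {q2, q3, q5, q7}.
Read 'c': q2→{q4, q7}, q3→{q4}, q5→∅, q7→{q5}; union {q4, q5, q7}; ε-closure = {q2, q3, q4, q5, q7}.
Read 'b': q2→{q2, q4}, q3→∅, q4→{q7}, q5→∅, q7→{q0}; union {q0, q2, q4, q7}; ε-closure = {q0, q2, q3, q4, q7}.
State q1 is not in {q0, q2, q3, q4, q7}.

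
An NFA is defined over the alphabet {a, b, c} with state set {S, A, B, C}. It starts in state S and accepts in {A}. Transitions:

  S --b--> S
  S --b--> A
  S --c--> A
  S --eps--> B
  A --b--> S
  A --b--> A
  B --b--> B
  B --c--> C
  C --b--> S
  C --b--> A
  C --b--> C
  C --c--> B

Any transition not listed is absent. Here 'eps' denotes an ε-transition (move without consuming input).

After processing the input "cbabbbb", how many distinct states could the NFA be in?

0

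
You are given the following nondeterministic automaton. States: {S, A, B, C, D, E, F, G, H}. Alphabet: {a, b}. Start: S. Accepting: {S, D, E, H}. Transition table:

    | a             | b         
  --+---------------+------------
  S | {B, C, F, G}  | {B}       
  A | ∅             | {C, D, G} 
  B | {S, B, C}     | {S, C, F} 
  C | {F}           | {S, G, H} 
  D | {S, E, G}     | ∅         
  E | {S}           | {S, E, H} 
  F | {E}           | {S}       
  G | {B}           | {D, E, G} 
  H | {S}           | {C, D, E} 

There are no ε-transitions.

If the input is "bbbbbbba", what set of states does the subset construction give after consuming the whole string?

Start in {S}.
Read 'b': {S} → {B}.
Read 'b': {B} → {S, C, F}.
Read 'b': {S, C, F} → {S, B, G, H}.
Read 'b': {S, B, G, H} → {S, B, C, D, E, F, G}.
Read 'b': {S, B, C, D, E, F, G} → {S, B, C, D, E, F, G, H}.
Read 'b': {S, B, C, D, E, F, G, H} → {S, B, C, D, E, F, G, H}.
Read 'b': {S, B, C, D, E, F, G, H} → {S, B, C, D, E, F, G, H}.
Read 'a': {S, B, C, D, E, F, G, H} → {S, B, C, E, F, G}.

{S, B, C, E, F, G}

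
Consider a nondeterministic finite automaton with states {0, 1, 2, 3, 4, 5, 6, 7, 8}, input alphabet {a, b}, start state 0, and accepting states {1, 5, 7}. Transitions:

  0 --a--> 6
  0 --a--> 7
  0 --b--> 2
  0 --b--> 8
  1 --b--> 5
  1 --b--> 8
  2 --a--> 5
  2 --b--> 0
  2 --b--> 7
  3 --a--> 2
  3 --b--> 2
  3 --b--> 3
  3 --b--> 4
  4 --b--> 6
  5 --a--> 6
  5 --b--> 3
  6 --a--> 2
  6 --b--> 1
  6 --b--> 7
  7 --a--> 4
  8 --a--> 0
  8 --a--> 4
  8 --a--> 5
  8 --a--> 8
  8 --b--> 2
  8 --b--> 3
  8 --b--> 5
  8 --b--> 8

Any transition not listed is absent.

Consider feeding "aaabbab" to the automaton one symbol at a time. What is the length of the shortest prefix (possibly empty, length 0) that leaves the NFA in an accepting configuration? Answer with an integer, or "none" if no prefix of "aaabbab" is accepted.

1

Start in {0}.
Read 'a': {0} → {6, 7}.
None of the earlier sets intersect F, but {6, 7} does.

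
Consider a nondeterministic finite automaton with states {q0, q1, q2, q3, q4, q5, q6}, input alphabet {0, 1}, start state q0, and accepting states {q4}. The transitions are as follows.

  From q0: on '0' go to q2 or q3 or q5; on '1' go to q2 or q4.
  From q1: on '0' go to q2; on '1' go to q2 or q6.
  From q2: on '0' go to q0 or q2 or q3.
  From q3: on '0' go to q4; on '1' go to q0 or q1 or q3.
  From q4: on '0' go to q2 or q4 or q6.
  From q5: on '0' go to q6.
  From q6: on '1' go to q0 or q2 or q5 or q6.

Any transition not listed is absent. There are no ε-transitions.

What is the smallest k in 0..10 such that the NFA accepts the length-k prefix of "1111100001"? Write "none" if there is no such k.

1

Start in {q0}.
Read '1': {q0} → {q2, q4}.
None of the earlier sets intersect F, but {q2, q4} does.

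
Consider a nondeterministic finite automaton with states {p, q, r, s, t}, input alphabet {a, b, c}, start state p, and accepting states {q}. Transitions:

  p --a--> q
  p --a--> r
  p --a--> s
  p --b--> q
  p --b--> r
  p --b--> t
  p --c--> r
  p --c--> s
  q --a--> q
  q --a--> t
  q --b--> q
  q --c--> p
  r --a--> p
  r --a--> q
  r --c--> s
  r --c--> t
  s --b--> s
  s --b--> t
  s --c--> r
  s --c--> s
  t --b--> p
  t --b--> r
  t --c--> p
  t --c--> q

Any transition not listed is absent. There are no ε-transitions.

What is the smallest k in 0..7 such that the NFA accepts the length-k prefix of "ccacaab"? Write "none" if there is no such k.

Start in {p}.
Read 'c': p→{r, s}; now {r, s}.
Read 'c': r→{s, t}, s→{r, s}; now {r, s, t}.
Read 'a': r→{p, q}, s→∅, t→∅; now {p, q}.
None of the earlier sets intersect F, but {p, q} does.

3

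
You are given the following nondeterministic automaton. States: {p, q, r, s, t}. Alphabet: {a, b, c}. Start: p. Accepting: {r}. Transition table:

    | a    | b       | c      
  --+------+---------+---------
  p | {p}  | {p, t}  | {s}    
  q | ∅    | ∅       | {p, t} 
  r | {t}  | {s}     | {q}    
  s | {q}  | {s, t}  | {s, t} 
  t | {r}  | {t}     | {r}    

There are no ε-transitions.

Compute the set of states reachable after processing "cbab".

{s}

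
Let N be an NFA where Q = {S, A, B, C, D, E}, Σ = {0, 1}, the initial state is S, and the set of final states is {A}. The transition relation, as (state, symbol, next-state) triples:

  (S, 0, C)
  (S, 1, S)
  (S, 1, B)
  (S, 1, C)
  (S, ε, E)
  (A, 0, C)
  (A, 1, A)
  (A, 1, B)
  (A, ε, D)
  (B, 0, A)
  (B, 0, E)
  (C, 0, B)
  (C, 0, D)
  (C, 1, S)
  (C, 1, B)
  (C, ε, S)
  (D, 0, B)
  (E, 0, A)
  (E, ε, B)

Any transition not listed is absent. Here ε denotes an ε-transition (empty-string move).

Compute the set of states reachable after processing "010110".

{S, A, B, C, D, E}

Start: ε-closure({S}) = {S, B, E}.
Read '0': {S, B, E} → {S, A, B, C, D, E}.
Read '1': {S, A, B, C, D, E} → {S, A, B, C, D, E}.
Read '0': {S, A, B, C, D, E} → {S, A, B, C, D, E}.
Read '1': {S, A, B, C, D, E} → {S, A, B, C, D, E}.
Read '1': {S, A, B, C, D, E} → {S, A, B, C, D, E}.
Read '0': {S, A, B, C, D, E} → {S, A, B, C, D, E}.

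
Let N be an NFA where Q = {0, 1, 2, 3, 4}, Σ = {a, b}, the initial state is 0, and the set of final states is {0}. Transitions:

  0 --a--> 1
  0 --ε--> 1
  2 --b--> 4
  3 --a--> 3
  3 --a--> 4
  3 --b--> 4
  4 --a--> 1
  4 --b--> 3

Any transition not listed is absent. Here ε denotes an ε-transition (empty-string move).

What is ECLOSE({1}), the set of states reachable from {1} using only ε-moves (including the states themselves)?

{1}

Begin with {1}.
No ε-moves leave this set, so the closure equals the set itself.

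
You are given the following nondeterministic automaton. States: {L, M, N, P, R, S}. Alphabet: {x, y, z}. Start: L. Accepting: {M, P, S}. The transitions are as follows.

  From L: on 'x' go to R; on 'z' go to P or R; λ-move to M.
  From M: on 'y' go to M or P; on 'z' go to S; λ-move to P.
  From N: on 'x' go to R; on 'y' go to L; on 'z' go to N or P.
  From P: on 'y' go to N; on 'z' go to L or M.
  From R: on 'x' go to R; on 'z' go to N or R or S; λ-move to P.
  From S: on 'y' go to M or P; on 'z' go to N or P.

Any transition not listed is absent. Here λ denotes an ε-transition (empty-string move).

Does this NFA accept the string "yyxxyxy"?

Start: ε-closure({L}) = {L, M, P}.
Read 'y': {L, M, P} → {M, N, P}.
Read 'y': {M, N, P} → {L, M, N, P}.
Read 'x': {L, M, N, P} → {P, R}.
Read 'x': {P, R} → {P, R}.
Read 'y': {P, R} → {N}.
Read 'x': {N} → {P, R}.
Read 'y': {P, R} → {N}.
The final set {N} contains no accepting state.

No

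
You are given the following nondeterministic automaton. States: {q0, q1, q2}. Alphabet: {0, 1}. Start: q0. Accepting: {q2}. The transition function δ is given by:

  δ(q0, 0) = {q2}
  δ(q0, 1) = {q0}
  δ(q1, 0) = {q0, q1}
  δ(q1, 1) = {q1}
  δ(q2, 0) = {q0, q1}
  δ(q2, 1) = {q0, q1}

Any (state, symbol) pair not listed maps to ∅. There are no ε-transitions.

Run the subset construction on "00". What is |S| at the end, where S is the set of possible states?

Start in {q0}.
Read '0': {q0} → {q2}.
Read '0': {q2} → {q0, q1}.
That set has 2 states.

2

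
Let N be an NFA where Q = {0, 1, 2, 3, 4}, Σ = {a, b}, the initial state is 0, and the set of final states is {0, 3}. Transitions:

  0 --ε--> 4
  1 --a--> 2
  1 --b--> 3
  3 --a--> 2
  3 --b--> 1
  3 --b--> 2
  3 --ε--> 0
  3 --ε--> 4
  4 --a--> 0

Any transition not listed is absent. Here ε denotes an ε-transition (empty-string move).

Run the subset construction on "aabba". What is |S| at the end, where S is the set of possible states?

Start: ε-closure({0}) = {0, 4}.
Read 'a': {0, 4} → {0, 4}.
Read 'a': {0, 4} → {0, 4}.
Read 'b': {0, 4} → ∅.
The set is empty and remains empty for the remaining 2 symbols.
That set has 0 states.

0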